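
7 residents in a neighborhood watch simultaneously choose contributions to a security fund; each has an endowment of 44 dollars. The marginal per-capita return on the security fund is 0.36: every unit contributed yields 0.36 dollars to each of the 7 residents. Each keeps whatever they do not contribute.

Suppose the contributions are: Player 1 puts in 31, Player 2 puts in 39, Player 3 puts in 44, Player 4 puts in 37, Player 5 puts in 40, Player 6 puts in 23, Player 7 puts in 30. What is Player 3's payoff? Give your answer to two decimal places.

87.84 dollars

Total contributed: 31 + 39 + 44 + 37 + 40 + 23 + 30 = 244.
Each receives 0.36 × 244 = 87.84 from the security fund.
Player 3 keeps 44 − 44 = 0, so Player 3's payoff is 0 + 87.84 = 87.84.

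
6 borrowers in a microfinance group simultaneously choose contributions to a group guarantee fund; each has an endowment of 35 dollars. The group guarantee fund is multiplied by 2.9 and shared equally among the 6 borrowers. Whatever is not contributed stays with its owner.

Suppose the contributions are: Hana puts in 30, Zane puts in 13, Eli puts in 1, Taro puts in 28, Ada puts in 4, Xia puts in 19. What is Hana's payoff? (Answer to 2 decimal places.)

Total contributed: 30 + 13 + 1 + 28 + 4 + 19 = 95.
Each receives 2.9 × 95 / 6 = 45.92 from the group guarantee fund.
Hana keeps 35 − 30 = 5, so Hana's payoff is 5 + 45.92 = 50.92.

50.92 dollars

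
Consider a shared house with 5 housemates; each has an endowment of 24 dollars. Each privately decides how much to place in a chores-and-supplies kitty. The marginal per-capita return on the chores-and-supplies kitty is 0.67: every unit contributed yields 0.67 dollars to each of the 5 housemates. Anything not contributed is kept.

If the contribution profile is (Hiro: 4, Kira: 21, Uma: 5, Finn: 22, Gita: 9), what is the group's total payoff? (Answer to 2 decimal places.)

Total contributed: 4 + 21 + 5 + 22 + 9 = 61; total kept: 5 × 24 − 61 = 59.
The chores-and-supplies kitty pays out 0.67 × 5 × 61 = 204.35 in aggregate.
Group total = 59 + 204.35 = 263.35.

263.35 dollars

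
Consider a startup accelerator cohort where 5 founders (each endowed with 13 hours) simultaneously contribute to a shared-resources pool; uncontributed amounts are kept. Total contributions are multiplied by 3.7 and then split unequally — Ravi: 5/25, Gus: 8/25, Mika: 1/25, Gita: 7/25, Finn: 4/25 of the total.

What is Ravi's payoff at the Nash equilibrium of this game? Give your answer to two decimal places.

32.24 hours

Each unit j contributes comes back to j as 3.7 × (j's share), so j prefers to contribute only if that share exceeds 1/3.7 = 0.2703; otherwise keeping the unit dominates.
Gus and Gita are above the threshold, contributing 13 each; the remaining 3 contribute 0. Total contributed: 26.
Ravi keeps 13 and receives 3.7 × 26 × 5/25 = 19.24 from the shared-resources pool, for a payoff of 32.24.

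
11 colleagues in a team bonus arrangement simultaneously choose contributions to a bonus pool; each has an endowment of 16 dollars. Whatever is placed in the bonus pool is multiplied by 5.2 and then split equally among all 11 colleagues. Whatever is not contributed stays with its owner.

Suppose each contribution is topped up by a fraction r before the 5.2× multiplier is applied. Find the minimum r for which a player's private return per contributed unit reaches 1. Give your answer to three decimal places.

1.115

With matching at rate r, one contributed unit becomes (1 + r) in the bonus pool and returns 5.2 × (1 + r) / 11 to the contributor.
Setting this equal to 1: 1 + r = 11/5.2 = 2.1154.
So the minimum matching rate is r = 2.1154 − 1 = 1.115.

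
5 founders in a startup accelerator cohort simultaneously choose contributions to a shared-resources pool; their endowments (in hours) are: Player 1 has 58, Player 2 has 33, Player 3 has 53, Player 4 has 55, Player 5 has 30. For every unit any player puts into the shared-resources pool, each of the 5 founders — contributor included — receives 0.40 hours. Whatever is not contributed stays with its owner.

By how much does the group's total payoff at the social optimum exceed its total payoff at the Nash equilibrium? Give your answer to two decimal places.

229.00 hours

The private return per contributed unit is 0.40 < 1 for everyone, so the Nash equilibrium is zero contribution and the group total is Σ E_j = 58 + 33 + 53 + 55 + 30 = 229.
Each contributed unit returns 2.000 to the group, so the social optimum is full contribution by everyone: group total = 2.000 × 229 = 458.00.
Efficiency loss = (2.000 − 1) × 229 = 229.00.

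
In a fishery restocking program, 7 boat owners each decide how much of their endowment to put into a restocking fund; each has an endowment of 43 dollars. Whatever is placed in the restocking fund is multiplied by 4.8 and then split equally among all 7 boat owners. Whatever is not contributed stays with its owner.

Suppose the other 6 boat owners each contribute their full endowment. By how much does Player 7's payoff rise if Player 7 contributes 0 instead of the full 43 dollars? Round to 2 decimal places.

Switching from a contribution of 43 to 0 lets Player 7 keep an extra 43 dollars, but lowers the restocking fund by 43, which costs Player 7 their own share of that drop: 4.8/7 × 43 = 29.49.
Net gain = 43 − 29.49 = 13.51. The private return per contributed unit (0.6857) is below 1, so free-riding is indeed the best response regardless of what the others do.

13.51 dollars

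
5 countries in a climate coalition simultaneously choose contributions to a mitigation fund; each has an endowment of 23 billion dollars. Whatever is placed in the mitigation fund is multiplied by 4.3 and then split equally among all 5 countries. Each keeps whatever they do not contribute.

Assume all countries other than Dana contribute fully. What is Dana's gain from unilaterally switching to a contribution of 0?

Switching from a contribution of 23 to 0 lets Dana keep an extra 23 billion dollars, but lowers the mitigation fund by 23, which costs Dana their own share of that drop: 4.3/5 × 23 = 19.78.
Net gain = 23 − 19.78 = 3.22. The private return per contributed unit (0.8600) is below 1, so free-riding is indeed the best response regardless of what the others do.

3.22 billion dollars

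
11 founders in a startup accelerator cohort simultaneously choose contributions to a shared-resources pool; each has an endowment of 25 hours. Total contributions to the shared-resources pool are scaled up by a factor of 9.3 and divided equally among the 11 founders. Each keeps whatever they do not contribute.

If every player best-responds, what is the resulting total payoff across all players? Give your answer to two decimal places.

275.00 hours

Each contributed unit returns 9.3/11 = 0.8455 to its contributor — below 1 — so contributing 0 is dominant for every player. At the Nash equilibrium everyone keeps their 25, and the group total is 11 × 25 = 275.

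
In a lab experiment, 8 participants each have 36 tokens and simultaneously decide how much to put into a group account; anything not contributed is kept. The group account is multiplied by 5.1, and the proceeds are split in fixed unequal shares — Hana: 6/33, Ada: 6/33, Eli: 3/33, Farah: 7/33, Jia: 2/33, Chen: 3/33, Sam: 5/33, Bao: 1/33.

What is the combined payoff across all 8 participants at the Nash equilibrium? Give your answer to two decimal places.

Player j's private return per contributed unit is 5.1 × (j's share). Contributing is weakly dominant for j when that share is at least 1/5.1 = 0.1961, and contributing 0 is dominant otherwise.
Only Farah (7/33) clears that bar, contributing 36; the remaining 7 contribute 0. Total contributed: 36.
The group account pays out 5.1 × 36 = 183.60 in total (split across the unequal shares, but the aggregate is all that matters for the group sum).
The 7 free-riders keep 36 each, adding 252. Group total = 252 + 183.60 = 435.60.

435.60 tokens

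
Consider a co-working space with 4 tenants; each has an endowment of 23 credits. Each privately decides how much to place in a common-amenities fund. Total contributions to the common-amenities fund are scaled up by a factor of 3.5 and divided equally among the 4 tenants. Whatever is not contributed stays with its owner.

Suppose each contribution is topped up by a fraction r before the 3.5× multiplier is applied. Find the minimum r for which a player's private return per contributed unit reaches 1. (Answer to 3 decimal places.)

0.143

With matching at rate r, one contributed unit becomes (1 + r) in the common-amenities fund and returns 3.5 × (1 + r) / 4 to the contributor.
Setting this equal to 1: 1 + r = 4/3.5 = 1.1429.
So the minimum matching rate is r = 1.1429 − 1 = 0.143.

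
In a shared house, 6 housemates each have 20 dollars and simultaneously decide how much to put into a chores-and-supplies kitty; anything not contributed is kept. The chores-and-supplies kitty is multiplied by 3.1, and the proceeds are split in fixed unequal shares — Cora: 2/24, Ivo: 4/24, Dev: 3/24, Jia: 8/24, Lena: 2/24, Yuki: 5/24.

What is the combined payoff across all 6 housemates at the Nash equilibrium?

A player with share s gets back 3.1·s per unit contributed, so full contribution is dominant for anyone with s > 1/3.1 = 0.3226 and zero contribution is dominant for anyone below.
The only share above 0.3226 is Jia's 8/24, contributing 20; the remaining 5 contribute 0. Total contributed: 20.
The chores-and-supplies kitty pays out 3.1 × 20 = 62.00 in total (split across the unequal shares, but the aggregate is all that matters for the group sum).
The 5 free-riders keep 20 each, adding 100. Group total = 100 + 62.00 = 162.00.

162.00 dollars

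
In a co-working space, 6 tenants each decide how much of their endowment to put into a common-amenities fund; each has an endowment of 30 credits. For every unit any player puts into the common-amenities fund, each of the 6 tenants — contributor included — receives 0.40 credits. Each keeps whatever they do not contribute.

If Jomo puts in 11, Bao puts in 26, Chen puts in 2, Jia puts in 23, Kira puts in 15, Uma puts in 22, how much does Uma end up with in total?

47.60 credits

Total contributed: 11 + 26 + 2 + 23 + 15 + 22 = 99.
Each receives 0.40 × 99 = 39.60 from the common-amenities fund.
Uma keeps 30 − 22 = 8, so Uma's payoff is 8 + 39.60 = 47.60.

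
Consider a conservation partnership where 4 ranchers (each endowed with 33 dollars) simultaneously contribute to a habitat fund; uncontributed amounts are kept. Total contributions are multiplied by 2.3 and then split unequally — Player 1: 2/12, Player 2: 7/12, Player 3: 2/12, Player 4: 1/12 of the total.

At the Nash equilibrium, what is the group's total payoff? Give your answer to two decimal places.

For player j, contributing a unit is worthwhile iff 2.3 × (j's share) ≥ 1, i.e. iff j's share is at least 0.4348.
The only share above 0.4348 is Player 2's 7/12, contributing 33; the remaining 3 contribute 0. Total contributed: 33.
The habitat fund pays out 2.3 × 33 = 75.90 in total (split across the unequal shares, but the aggregate is all that matters for the group sum).
The 3 free-riders keep 33 each, adding 99. Group total = 99 + 75.90 = 174.90.

174.90 dollars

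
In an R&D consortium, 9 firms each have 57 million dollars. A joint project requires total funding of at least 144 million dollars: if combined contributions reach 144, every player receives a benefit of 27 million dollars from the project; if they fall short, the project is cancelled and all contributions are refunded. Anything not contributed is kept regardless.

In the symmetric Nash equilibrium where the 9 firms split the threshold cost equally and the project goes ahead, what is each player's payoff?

68 million dollars

Equal share of the threshold: 144/9 = 16.
At this profile no one gains by cutting their contribution: any cut drops the total below 144, the project is cancelled, contributions are refunded, and the deviator ends with 57, which is less than 57 − 16 + 27 = 68. Contributing more than 16 just wastes the excess. So contributing exactly 16 is a best response.
Each player's payoff: 57 − 16 + 27 = 68.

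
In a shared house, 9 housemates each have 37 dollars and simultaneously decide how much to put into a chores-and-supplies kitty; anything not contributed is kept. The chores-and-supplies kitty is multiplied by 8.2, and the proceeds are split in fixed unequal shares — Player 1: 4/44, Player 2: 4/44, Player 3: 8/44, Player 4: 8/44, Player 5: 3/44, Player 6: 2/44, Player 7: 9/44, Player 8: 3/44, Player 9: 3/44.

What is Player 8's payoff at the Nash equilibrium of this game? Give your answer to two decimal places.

99.06 dollars

Each unit j contributes comes back to j as 8.2 × (j's share), so j prefers to contribute only if that share exceeds 1/8.2 = 0.1220; otherwise keeping the unit dominates.
Player 3, Player 4 and Player 7 clear that bar, contributing 37 each; the remaining 6 contribute 0. Total contributed: 111.
Player 8 keeps 37 and receives 8.2 × 111 × 3/44 = 62.06 from the chores-and-supplies kitty, for a payoff of 99.06.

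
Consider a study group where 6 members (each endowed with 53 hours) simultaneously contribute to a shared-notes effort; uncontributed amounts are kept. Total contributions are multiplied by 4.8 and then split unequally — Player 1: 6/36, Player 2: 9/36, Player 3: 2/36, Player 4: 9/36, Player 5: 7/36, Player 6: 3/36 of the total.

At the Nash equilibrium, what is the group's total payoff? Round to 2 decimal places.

Player j's private return per contributed unit is 4.8 × (j's share). Contributing is weakly dominant for j when that share is at least 1/4.8 = 0.2083, and contributing 0 is dominant otherwise.
The shares above 0.2083 belong to Player 2 and Player 4, contributing 53 each; the remaining 4 contribute 0. Total contributed: 106.
The shared-notes effort pays out 4.8 × 106 = 508.80 in total (split across the unequal shares, but the aggregate is all that matters for the group sum).
The 4 free-riders keep 53 each, adding 212. Group total = 212 + 508.80 = 720.80.

720.80 hours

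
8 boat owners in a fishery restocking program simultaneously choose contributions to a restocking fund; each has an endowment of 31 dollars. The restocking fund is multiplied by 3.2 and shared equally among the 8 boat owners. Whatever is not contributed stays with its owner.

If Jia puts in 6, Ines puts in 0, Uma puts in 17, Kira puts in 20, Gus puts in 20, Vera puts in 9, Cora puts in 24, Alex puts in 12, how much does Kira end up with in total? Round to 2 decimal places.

Total contributed: 6 + 0 + 17 + 20 + 20 + 9 + 24 + 12 = 108.
Each receives 3.2 × 108 / 8 = 43.20 from the restocking fund.
Kira keeps 31 − 20 = 11, so Kira's payoff is 11 + 43.20 = 54.20.

54.20 dollars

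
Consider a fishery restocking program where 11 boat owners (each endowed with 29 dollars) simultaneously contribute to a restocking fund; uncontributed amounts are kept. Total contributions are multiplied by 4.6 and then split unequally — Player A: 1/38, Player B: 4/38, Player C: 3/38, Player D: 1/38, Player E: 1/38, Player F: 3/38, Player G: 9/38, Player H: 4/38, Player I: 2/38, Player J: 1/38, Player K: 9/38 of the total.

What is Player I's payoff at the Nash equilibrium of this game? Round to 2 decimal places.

43.04 dollars

A player with share s gets back 4.6·s per unit contributed, so full contribution is dominant for anyone with s > 1/4.6 = 0.2174 and zero contribution is dominant for anyone below.
Player G and Player K are above the threshold, contributing 29 each; the remaining 9 contribute 0. Total contributed: 58.
Player I keeps 29 and receives 4.6 × 58 × 2/38 = 14.04 from the restocking fund, for a payoff of 43.04.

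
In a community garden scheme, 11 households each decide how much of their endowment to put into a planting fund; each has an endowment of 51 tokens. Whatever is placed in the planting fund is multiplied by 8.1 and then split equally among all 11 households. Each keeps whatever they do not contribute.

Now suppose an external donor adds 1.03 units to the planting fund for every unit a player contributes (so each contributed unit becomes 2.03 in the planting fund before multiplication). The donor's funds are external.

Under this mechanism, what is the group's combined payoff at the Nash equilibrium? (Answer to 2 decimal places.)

Under the mechanism each unit contributed yields 8.1 × 2.03 / 11 = 1.4948 back to its contributor per unit of net cost, which exceeds 1, making full contribution the dominant choice for everyone.
So the Nash equilibrium is full contribution by all 11; the group earns 8.1 × 2.03 × 561 = 9224.52.

9224.52 tokens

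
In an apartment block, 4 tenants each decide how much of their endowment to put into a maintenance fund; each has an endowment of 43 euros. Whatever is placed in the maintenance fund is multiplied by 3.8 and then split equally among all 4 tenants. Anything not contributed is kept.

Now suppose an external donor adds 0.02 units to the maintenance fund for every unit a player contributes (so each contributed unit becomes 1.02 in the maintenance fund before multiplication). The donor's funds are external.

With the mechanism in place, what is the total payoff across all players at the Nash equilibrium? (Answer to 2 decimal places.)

The effective private return is 3.8 × 1.02 / 4 = 0.9690, which is still under 1, so the mechanism doesn't change anyone's dominant strategy: zero contribution.
Everyone keeps their endowment and the group total is 4 × 43 = 172.

172.00 euros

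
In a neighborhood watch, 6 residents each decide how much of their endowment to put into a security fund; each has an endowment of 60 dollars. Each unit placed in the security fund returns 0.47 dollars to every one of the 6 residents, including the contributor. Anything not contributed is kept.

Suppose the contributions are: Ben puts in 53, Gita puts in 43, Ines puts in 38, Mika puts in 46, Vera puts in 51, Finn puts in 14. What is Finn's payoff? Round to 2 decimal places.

161.15 dollars

Total contributed: 53 + 43 + 38 + 46 + 51 + 14 = 245.
Each receives 0.47 × 245 = 115.15 from the security fund.
Finn keeps 60 − 14 = 46, so Finn's payoff is 46 + 115.15 = 161.15.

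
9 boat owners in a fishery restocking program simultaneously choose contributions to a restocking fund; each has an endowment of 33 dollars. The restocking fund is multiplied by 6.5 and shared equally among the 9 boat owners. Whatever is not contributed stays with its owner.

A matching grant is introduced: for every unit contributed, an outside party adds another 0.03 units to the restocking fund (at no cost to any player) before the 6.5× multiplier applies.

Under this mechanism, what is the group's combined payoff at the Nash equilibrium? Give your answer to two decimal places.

297.00 dollars

The effective private return is 6.5 × 1.03 / 9 = 0.7439, which is still under 1, so the mechanism doesn't change anyone's dominant strategy: zero contribution.
At the Nash equilibrium no one contributes; group total payoff = 9 × 33 = 297.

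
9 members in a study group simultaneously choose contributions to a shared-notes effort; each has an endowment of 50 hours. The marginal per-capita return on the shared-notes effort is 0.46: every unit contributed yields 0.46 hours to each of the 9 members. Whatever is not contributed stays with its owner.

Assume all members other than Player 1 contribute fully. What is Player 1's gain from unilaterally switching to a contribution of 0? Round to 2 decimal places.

27.00 hours

Switching from a contribution of 50 to 0 lets Player 1 keep an extra 50 hours, but lowers the shared-notes effort by 50, which costs Player 1 their own share of that drop: 0.46 × 50 = 23.00.
Net gain = 50 − 23.00 = 27.00. The private return per contributed unit (0.46) is below 1, so free-riding is indeed the best response regardless of what the others do.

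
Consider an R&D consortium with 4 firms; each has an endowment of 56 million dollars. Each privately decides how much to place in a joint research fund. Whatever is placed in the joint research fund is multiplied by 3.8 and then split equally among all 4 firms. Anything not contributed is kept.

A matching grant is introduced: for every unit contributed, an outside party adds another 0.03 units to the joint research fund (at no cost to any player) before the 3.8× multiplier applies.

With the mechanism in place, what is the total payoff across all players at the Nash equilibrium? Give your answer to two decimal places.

The effective private return is 3.8 × 1.03 / 4 = 0.9785, which is still under 1, so the mechanism doesn't change anyone's dominant strategy: zero contribution.
Everyone keeps their endowment and the group total is 4 × 56 = 224.

224.00 million dollars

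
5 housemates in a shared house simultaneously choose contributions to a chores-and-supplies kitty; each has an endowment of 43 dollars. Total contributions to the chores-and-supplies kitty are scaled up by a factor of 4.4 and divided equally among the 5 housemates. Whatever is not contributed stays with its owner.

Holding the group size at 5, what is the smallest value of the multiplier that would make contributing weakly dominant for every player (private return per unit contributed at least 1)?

5

A contributed unit returns (multiplier)/5 to its contributor.
This reaches 1 exactly when the multiplier is 5.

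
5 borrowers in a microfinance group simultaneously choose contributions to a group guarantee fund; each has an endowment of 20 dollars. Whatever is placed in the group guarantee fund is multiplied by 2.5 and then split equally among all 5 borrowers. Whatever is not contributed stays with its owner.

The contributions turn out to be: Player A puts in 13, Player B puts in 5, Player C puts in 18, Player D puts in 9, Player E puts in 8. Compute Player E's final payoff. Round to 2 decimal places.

Total contributed: 13 + 5 + 18 + 9 + 8 = 53.
Each receives 2.5 × 53 / 5 = 26.50 from the group guarantee fund.
Player E keeps 20 − 8 = 12, so Player E's payoff is 12 + 26.50 = 38.50.

38.50 dollars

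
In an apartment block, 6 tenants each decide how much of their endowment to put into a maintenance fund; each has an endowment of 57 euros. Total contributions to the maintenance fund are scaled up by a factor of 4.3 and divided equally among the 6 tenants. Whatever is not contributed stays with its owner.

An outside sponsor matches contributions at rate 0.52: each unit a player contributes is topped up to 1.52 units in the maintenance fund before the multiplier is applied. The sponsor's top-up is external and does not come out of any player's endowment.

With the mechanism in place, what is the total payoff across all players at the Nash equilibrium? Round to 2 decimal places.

The effective private return per unit is now 4.3 × 1.52 / 6 = 1.0893 > 1, so every player's dominant strategy flips to full contribution.
So the Nash equilibrium is full contribution by all 6; the group earns 4.3 × 1.52 × 342 = 2235.31.

2235.31 euros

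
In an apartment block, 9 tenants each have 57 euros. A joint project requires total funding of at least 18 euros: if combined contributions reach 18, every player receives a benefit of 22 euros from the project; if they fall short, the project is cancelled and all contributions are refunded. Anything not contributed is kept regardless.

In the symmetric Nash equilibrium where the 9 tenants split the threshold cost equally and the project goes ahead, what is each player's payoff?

Equal share of the threshold: 18/9 = 2.
At this profile no one gains by cutting their contribution: any cut drops the total below 18, the project is cancelled, contributions are refunded, and the deviator ends with 57, which is less than 57 − 2 + 22 = 77. Contributing more than 2 just wastes the excess. So contributing exactly 2 is a best response.
Each player's payoff: 57 − 2 + 22 = 77.

77 euros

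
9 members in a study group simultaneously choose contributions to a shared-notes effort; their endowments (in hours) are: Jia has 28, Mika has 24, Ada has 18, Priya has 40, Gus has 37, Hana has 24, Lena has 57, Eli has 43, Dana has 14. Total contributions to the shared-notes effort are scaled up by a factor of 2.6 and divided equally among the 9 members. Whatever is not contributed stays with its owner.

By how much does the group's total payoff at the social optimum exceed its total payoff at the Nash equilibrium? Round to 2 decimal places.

The private return per contributed unit is 2.6/9 = 0.2889 < 1 for every player regardless of endowment, so the Nash equilibrium is zero contribution and the group total is Σ E_j = 28 + 24 + 18 + 40 + 37 + 24 + 57 + 43 + 14 = 285.
Each contributed unit returns 2.600 to the group, so the social optimum is full contribution by everyone: group total = 2.600 × 285 = 741.00.
Efficiency loss = (2.600 − 1) × 285 = 456.00.

456.00 hours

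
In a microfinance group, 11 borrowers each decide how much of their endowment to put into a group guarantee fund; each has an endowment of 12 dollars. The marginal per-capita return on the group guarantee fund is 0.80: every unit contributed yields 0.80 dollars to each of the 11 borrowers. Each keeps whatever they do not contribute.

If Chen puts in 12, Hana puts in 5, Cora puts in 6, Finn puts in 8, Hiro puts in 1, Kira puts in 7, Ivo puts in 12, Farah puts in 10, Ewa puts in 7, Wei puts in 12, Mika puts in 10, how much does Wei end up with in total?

72.00 dollars

Total contributed: 12 + 5 + 6 + 8 + 1 + 7 + 12 + 10 + 7 + 12 + 10 = 90.
Each receives 0.80 × 90 = 72.00 from the group guarantee fund.
Wei keeps 12 − 12 = 0, so Wei's payoff is 0 + 72.00 = 72.00.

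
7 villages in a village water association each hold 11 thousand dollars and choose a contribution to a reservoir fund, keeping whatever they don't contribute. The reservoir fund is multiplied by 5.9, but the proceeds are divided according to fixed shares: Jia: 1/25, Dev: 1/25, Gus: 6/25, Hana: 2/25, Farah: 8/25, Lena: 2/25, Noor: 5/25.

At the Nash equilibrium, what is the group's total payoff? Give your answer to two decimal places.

For player j, contributing a unit is worthwhile iff 5.9 × (j's share) ≥ 1, i.e. iff j's share is at least 0.1695.
Gus, Farah and Noor clear that bar, contributing 11 each; the remaining 4 contribute 0. Total contributed: 33.
The reservoir fund pays out 5.9 × 33 = 194.70 in total (split across the unequal shares, but the aggregate is all that matters for the group sum).
The 4 free-riders keep 11 each, adding 44. Group total = 44 + 194.70 = 238.70.

238.70 thousand dollars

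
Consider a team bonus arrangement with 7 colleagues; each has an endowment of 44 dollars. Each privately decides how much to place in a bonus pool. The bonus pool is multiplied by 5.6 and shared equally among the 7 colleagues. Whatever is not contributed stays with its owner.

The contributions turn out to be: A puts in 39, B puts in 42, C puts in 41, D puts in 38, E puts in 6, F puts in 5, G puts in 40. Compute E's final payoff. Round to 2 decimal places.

206.80 dollars

Total contributed: 39 + 42 + 41 + 38 + 6 + 5 + 40 = 211.
Each receives 5.6 × 211 / 7 = 168.80 from the bonus pool.
E keeps 44 − 6 = 38, so E's payoff is 38 + 168.80 = 206.80.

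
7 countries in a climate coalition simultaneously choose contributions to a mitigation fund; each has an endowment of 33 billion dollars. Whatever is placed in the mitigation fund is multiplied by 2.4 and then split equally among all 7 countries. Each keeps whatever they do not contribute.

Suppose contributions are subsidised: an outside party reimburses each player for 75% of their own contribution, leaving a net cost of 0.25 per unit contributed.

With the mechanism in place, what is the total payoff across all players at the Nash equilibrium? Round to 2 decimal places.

The effective private return per unit is now (2.4/7) / 0.25 = 1.3714 > 1, so every player's dominant strategy flips to full contribution.
At the Nash equilibrium everyone contributes 33. Group total payoff = 7 × (33 × 0.75 + 2.4 × 33) = 727.65.

727.65 billion dollars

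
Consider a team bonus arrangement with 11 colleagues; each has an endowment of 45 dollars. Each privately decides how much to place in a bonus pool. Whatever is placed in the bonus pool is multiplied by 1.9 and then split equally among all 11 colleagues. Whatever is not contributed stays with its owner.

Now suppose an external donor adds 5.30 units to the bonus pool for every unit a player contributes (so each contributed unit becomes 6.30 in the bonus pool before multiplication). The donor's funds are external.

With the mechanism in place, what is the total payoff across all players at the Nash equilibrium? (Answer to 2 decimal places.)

5925.15 dollars

Under the mechanism each unit contributed yields 1.9 × 6.30 / 11 = 1.0882 back to its contributor per unit of net cost, which exceeds 1, making full contribution the dominant choice for everyone.
So the Nash equilibrium is full contribution by all 11; the group earns 1.9 × 6.30 × 495 = 5925.15.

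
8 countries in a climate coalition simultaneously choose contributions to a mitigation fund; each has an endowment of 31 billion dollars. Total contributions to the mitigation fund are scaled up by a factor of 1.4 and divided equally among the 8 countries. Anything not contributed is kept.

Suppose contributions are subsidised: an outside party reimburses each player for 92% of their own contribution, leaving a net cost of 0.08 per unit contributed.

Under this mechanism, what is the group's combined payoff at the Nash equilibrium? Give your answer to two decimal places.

575.36 billion dollars

The effective private return per unit is now (1.4/8) / 0.08 = 2.1875 > 1, so every player's dominant strategy flips to full contribution.
So the Nash equilibrium is full contribution by all 8; the group earns 8 × (31 × 0.92 + 1.4 × 31) = 575.36.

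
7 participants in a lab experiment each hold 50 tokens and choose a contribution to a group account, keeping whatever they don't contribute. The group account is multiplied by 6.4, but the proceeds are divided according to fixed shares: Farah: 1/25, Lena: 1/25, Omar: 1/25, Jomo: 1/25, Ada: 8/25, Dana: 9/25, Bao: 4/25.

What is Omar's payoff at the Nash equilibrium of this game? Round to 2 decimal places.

Player j's private return per contributed unit is 6.4 × (j's share). Contributing is weakly dominant for j when that share is at least 1/6.4 = 0.1563, and contributing 0 is dominant otherwise.
The shares above 0.1563 belong to Ada, Dana and Bao, contributing 50 each; the remaining 4 contribute 0. Total contributed: 150.
Omar keeps 50 and receives 6.4 × 150 × 1/25 = 38.40 from the group account, for a payoff of 88.40.

88.40 tokens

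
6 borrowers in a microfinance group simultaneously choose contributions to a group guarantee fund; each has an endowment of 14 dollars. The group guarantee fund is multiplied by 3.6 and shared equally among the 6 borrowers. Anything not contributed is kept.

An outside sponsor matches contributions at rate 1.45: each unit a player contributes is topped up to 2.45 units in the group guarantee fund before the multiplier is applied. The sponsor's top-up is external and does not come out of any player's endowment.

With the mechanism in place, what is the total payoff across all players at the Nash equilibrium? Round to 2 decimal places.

The effective private return per unit is now 3.6 × 2.45 / 6 = 1.4700 > 1, so every player's dominant strategy flips to full contribution.
So the Nash equilibrium is full contribution by all 6; the group earns 3.6 × 2.45 × 84 = 740.88.

740.88 dollars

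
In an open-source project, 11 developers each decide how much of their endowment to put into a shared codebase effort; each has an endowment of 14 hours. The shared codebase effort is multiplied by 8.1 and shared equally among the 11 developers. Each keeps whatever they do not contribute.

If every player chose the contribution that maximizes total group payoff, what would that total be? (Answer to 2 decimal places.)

1247.40 hours

Each contributed unit returns 8.100 to the group as a whole (0.7364 to each of 11 players), which exceeds 1, so the social optimum is full contribution: group total = 8.100 × 154 = 1247.40.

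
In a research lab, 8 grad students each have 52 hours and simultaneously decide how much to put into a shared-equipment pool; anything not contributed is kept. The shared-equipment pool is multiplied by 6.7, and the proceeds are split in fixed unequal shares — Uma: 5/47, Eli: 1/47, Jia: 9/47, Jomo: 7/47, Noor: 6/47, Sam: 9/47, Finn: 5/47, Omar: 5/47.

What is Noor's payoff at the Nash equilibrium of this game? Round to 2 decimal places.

140.95 hours

For player j, contributing a unit is worthwhile iff 6.7 × (j's share) ≥ 1, i.e. iff j's share is at least 0.1493.
Jia and Sam are above the threshold, contributing 52 each; the remaining 6 contribute 0. Total contributed: 104.
Noor keeps 52 and receives 6.7 × 104 × 6/47 = 88.95 from the shared-equipment pool, for a payoff of 140.95.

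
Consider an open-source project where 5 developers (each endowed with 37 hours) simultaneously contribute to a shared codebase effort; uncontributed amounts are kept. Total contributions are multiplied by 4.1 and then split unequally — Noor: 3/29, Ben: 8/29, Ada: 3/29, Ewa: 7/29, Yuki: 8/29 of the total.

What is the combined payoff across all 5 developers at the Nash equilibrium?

A player with share s gets back 4.1·s per unit contributed, so full contribution is dominant for anyone with s > 1/4.1 = 0.2439 and zero contribution is dominant for anyone below.
Ben and Yuki clear that bar, contributing 37 each; the remaining 3 contribute 0. Total contributed: 74.
The shared codebase effort pays out 4.1 × 74 = 303.40 in total (split across the unequal shares, but the aggregate is all that matters for the group sum).
The 3 free-riders keep 37 each, adding 111. Group total = 111 + 303.40 = 414.40.

414.40 hours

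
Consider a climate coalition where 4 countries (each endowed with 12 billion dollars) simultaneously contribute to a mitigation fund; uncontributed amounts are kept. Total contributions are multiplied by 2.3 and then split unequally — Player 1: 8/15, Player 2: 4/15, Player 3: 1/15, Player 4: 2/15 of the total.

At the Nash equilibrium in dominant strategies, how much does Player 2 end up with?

Each unit j contributes comes back to j as 2.3 × (j's share), so j prefers to contribute only if that share exceeds 1/2.3 = 0.4348; otherwise keeping the unit dominates.
Only Player 1 (8/15) clears that bar, contributing 12; the remaining 3 contribute 0. Total contributed: 12.
Player 2 keeps 12 and receives 2.3 × 12 × 4/15 = 7.36 from the mitigation fund, for a payoff of 19.36.

19.36 billion dollars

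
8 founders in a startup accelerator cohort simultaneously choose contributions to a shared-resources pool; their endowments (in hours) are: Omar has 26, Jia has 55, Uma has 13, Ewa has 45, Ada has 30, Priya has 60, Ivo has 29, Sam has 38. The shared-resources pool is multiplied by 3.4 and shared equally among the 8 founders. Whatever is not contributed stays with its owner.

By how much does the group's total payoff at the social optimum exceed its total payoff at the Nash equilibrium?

710.40 hours

The private return per contributed unit is 3.4/8 = 0.4250 < 1 for every player regardless of endowment, so the Nash equilibrium is zero contribution and the group total is Σ E_j = 26 + 55 + 13 + 45 + 30 + 60 + 29 + 38 = 296.
Each contributed unit returns 3.400 to the group, so the social optimum is full contribution by everyone: group total = 3.400 × 296 = 1006.40.
Efficiency loss = (3.400 − 1) × 296 = 710.40.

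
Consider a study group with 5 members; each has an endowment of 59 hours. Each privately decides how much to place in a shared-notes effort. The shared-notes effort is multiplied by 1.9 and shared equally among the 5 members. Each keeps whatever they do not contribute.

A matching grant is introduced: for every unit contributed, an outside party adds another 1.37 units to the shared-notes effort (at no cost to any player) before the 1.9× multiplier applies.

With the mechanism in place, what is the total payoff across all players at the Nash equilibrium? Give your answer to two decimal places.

295.00 hours

The effective private return is 1.9 × 2.37 / 5 = 0.9006, which is still under 1, so the mechanism doesn't change anyone's dominant strategy: zero contribution.
Everyone keeps their endowment and the group total is 5 × 59 = 295.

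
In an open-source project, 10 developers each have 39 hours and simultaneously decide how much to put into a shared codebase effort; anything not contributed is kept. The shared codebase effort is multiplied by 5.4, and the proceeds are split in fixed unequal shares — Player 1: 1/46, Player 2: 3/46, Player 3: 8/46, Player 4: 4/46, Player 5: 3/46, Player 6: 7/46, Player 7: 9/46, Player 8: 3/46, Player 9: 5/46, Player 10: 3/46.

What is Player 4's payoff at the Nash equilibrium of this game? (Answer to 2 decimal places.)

57.31 hours

A player with share s gets back 5.4·s per unit contributed, so full contribution is dominant for anyone with s > 1/5.4 = 0.1852 and zero contribution is dominant for anyone below.
Player 7 alone (share 9/46) is above the threshold, contributing 39; the remaining 9 contribute 0. Total contributed: 39.
Player 4 keeps 39 and receives 5.4 × 39 × 4/46 = 18.31 from the shared codebase effort, for a payoff of 57.31.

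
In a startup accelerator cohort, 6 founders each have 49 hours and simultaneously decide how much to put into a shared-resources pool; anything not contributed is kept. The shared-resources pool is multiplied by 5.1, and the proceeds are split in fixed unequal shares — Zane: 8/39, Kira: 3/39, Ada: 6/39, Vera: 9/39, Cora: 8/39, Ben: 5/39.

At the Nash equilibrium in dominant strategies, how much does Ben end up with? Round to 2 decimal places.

Player j's private return per contributed unit is 5.1 × (j's share). Contributing is weakly dominant for j when that share is at least 1/5.1 = 0.1961, and contributing 0 is dominant otherwise.
Zane, Vera and Cora are above the threshold, contributing 49 each; the remaining 3 contribute 0. Total contributed: 147.
Ben keeps 49 and receives 5.1 × 147 × 5/39 = 96.12 from the shared-resources pool, for a payoff of 145.12.

145.12 hours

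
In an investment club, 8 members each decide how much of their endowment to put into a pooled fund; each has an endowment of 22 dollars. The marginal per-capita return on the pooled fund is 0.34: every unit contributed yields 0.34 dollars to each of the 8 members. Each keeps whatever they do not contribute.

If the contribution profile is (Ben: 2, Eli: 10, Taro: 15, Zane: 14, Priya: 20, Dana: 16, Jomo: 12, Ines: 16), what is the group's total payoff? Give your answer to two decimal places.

356.60 dollars

Total contributed: 2 + 10 + 15 + 14 + 20 + 16 + 12 + 16 = 105; total kept: 8 × 22 − 105 = 71.
The pooled fund pays out 0.34 × 8 × 105 = 285.60 in aggregate.
Group total = 71 + 285.60 = 356.60.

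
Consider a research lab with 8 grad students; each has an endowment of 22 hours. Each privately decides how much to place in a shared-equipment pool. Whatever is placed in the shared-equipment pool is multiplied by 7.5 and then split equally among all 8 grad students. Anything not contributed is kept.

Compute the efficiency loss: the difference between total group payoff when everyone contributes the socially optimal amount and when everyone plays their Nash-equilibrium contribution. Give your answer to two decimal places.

1144.00 hours

Each contributed unit returns 7.5/8 = 0.9375 to its contributor — below 1 — so contributing 0 is dominant for every player. At the Nash equilibrium everyone keeps their 22, and the group total is 8 × 22 = 176.
Each contributed unit returns 7.500 to the group as a whole (0.9375 to each of 8 players), which exceeds 1, so the social optimum is full contribution: group total = 7.500 × 176 = 1320.00.
Efficiency loss = 1320.00 − 176 = 1144.00.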